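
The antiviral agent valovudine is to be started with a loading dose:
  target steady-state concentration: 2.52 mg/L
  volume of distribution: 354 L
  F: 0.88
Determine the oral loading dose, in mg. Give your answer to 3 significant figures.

LD = Css × Vd / F = 2.52 × 354 / 0.88 = 1014 mg

1010 mg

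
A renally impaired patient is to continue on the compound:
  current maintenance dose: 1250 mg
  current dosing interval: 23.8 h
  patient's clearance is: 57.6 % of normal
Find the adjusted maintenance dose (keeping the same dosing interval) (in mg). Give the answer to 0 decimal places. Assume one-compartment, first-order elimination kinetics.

720 mg

To keep the same average steady-state level, dosing rate must scale with clearance.
CL ratio = 57.6 / 100 = 0.5760
New dose (same interval) = 1250 × 0.5760 = 720.0 mg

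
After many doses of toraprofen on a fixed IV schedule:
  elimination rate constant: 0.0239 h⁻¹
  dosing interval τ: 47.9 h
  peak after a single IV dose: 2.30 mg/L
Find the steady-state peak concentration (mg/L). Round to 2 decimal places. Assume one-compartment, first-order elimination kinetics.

3.37 mg/L

e^(−kτ) = e^(−0.02390 × 47.9) = 0.3183
Accumulation ratio R = 1 / (1 − e^(−kτ)) = 1 / (1 − 0.3183) = 1.467
Steady-state peak = C₀ × R = 2.30 × 1.467 = 3.374 mg/L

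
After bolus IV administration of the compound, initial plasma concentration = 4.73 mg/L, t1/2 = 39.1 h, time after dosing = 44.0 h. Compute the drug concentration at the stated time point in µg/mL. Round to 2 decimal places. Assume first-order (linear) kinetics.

k = ln2 / t½ = 0.693147 / 39.1 = 0.01773 h⁻¹
C = C₀ · e^(−k·t) = 4.730 × e^(−0.01773 × 44.0)
  = 4.730 × 0.4584 = 2.168 mg/L
(2.168 mg/L = 2.168 µg/mL)

2.17 µg/mL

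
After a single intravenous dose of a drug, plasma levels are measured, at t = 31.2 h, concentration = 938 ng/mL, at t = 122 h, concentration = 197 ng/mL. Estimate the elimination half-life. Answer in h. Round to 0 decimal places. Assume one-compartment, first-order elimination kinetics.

40 h

k = ln(C₁/C₂) / (t₂ − t₁) = ln(938/197) / (122 − 31.2)
  = 1.561 / 90.80 = 0.01719 h⁻¹
t½ = ln2 / k = 0.693147 / 0.01719 = 40.32 h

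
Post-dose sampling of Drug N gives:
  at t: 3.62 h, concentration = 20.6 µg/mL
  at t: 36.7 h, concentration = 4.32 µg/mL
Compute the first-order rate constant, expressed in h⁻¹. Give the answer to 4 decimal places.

k = ln(C₁/C₂) / (t₂ − t₁) = ln(20.6/4.32) / (36.7 − 3.62)
  = 1.562 / 33.08 = 0.04722 h⁻¹

0.0472 h⁻¹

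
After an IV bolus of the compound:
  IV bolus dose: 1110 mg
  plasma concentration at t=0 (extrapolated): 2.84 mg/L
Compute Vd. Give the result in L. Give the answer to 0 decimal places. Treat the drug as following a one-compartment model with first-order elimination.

Vd = Dose / C₀ = 1110 / 2.84 = 390.8 L

391 L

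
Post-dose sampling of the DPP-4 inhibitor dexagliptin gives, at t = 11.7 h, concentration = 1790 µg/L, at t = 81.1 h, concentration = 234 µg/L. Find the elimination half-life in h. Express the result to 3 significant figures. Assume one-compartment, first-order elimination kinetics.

k = ln(C₁/C₂) / (t₂ − t₁) = ln(1790/234) / (81.1 − 11.7)
  = 2.035 / 69.40 = 0.02932 h⁻¹
t½ = ln2 / k = 0.693147 / 0.02932 = 23.64 h

23.6 h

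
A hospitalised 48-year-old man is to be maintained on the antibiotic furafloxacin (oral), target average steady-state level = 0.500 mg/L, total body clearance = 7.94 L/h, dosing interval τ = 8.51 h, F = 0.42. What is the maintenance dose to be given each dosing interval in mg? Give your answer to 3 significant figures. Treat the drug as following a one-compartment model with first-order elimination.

80.4 mg

At steady state, F × (Dose/τ) = Css × CL.
Dose = Css × CL × τ / F = 0.500 × 7.940 × 8.51 / 0.42 = 80.44 mg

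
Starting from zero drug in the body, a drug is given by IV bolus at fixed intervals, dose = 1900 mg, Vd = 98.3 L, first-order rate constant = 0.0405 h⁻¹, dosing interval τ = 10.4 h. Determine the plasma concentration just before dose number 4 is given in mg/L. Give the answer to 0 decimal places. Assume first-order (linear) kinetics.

26 mg/L

C₀ per dose = Dose / Vd = 1900 / 98.3 = 19.33 mg/L
Fraction remaining after one interval: r = e^(−kτ) = e^(−0.04050 × 10.4) = 0.6563
Before dose 4, 3 doses have been given (aged 1τ, 2τ, 3τ).
C_trough = C₀ × (r + r² + … + r^3) = C₀ × r(1−r^3)/(1−r)
        = 19.33 × 0.6563 × (1 − 0.2827) / (1 − 0.6563) = 26.48 mg/L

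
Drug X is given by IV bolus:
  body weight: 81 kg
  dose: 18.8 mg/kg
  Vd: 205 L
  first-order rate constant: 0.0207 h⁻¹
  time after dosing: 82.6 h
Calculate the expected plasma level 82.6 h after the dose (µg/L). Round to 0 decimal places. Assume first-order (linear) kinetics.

1344 µg/L

Total dose = 18.8 × 81 = 1523 mg
C₀ = Dose / Vd = 1523 / 205 = 7.429 mg/L
C = C₀ · e^(−k·t) = 7.429 × e^(−0.02070 × 82.6)
  = 7.429 × 0.1809 = 1.344 mg/L
Convert: 1.344 mg/L × 1000 = 1344 µg/L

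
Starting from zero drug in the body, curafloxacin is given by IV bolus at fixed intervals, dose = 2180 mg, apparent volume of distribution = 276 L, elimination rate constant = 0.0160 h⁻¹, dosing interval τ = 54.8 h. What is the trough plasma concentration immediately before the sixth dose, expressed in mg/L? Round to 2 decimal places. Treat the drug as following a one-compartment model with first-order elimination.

5.56 mg/L

C₀ per dose = Dose / Vd = 2180 / 276 = 7.899 mg/L
Fraction remaining after one interval: r = e^(−kτ) = e^(−0.01600 × 54.8) = 0.4161
Before dose 6, 5 doses have been given (aged 1τ, 2τ, 3τ, 4τ, 5τ).
C_trough = C₀ × (r + r² + … + r^5) = C₀ × r(1−r^5)/(1−r)
        = 7.899 × 0.4161 × (1 − 0.01247) / (1 − 0.4161) = 5.559 mg/L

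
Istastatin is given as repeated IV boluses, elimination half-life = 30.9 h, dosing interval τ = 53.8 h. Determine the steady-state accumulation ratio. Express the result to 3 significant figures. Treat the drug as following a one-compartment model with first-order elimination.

1.43

k = ln2 / t½ = 0.693147 / 30.9 = 0.02243 h⁻¹
e^(−kτ) = e^(−0.02243 × 53.8) = 0.2992
Accumulation ratio R = 1 / (1 − e^(−kτ)) = 1 / (1 − 0.2992) = 1.427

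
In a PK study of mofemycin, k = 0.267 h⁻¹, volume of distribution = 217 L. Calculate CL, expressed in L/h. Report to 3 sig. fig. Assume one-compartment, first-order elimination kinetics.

CL = k × Vd = 0.267 × 217 = 57.94 L/h

57.9 L/h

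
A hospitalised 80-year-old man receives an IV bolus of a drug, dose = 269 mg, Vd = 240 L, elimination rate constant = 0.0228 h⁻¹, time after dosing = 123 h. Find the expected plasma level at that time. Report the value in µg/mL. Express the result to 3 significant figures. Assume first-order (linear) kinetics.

0.0679 µg/mL

C₀ = Dose / Vd = 269.0 / 240 = 1.121 mg/L
C = C₀ · e^(−k·t) = 1.121 × e^(−0.02280 × 123)
  = 1.121 × 0.06054 = 0.06787 mg/L
(0.06787 mg/L = 0.06787 µg/mL)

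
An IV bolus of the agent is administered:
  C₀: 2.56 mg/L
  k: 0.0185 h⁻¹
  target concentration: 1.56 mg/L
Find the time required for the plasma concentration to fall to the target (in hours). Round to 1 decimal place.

t = ln(C₀ / C) / k = ln(2.560 / 1.56) / 0.01850
  = ln(1.641) / 0.01850 = 0.4953 / 0.01850 = 26.77 h

26.8 h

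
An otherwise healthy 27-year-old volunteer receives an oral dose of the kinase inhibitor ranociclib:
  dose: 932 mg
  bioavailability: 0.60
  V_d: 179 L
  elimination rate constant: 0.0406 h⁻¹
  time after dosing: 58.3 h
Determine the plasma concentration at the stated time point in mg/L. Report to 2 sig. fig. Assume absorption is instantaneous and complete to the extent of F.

0.29 mg/L

Amount reaching circulation = F × Dose = 0.60 × 932.0 = 559.2 mg
C₀ = F·Dose / Vd = 559.2 / 179 = 3.124 mg/L
C = C₀ · e^(−k·t) = 3.124 × e^(−0.04060 × 58.3)
  = 3.124 × 0.09376 = 0.2929 mg/L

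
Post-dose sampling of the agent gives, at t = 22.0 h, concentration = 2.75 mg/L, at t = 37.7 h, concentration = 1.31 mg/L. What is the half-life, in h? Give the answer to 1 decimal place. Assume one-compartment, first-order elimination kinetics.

k = ln(C₁/C₂) / (t₂ − t₁) = ln(2.75/1.31) / (37.7 − 22.0)
  = 0.7416 / 15.70 = 0.04724 h⁻¹
t½ = ln2 / k = 0.693147 / 0.04724 = 14.67 h

14.7 h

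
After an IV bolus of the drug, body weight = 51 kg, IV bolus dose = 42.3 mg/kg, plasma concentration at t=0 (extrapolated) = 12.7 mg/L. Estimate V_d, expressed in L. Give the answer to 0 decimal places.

Dose = 42.3 × 51 = 2157 mg
Vd = Dose / C₀ = 2157 / 12.7 = 169.8 L

170 L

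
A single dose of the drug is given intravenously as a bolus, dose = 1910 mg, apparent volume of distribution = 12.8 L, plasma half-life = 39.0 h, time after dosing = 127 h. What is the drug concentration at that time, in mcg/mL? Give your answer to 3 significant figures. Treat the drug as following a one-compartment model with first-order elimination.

15.6 mcg/mL

C₀ = Dose / Vd = 1910 / 12.8 = 149.2 mg/L
k = ln2 / t½ = 0.693147 / 39.0 = 0.01777 h⁻¹
C = C₀ · e^(−k·t) = 149.2 × e^(−0.01777 × 127)
  = 149.2 × 0.1047 = 15.62 mg/L
(15.62 mg/L = 15.62 mcg/mL)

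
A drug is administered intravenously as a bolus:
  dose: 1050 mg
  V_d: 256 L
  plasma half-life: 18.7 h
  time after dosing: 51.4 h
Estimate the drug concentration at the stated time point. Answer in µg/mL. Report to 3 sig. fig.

0.610 µg/mL

C₀ = Dose / Vd = 1050 / 256 = 4.102 mg/L
k = ln2 / t½ = 0.693147 / 18.7 = 0.03707 h⁻¹
C = C₀ · e^(−k·t) = 4.102 × e^(−0.03707 × 51.4)
  = 4.102 × 0.1488 = 0.6104 mg/L
(0.6104 mg/L = 0.6104 µg/mL)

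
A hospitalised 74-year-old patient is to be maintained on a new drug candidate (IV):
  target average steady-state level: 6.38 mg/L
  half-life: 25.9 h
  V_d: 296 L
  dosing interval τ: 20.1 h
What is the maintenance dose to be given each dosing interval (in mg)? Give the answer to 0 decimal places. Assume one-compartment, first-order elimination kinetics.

k = ln2 / t½ = 0.693147 / 25.9 = 0.02676 h⁻¹
CL = k × Vd = 0.02676 × 296 = 7.921 L/h
At steady state, Dose/τ = Css × CL.
Dose = Css × CL × τ = 6.38 × 7.921 × 20.1 = 1016 mg

1016 mg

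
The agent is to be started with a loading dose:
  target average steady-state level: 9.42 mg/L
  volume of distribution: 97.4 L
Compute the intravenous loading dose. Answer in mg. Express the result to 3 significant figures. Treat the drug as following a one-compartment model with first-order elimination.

LD = Css × Vd = 9.42 × 97.4 = 917.5 mg

918 mg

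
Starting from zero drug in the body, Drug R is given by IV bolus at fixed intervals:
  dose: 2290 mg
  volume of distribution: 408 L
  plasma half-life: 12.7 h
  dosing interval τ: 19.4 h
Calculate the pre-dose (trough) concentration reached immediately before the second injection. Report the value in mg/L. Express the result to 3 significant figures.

1.95 mg/L

C₀ per dose = Dose / Vd = 2290 / 408 = 5.613 mg/L
k = ln2 / t½ = 0.693147 / 12.7 = 0.05458 h⁻¹
Fraction remaining after one interval: r = e^(−kτ) = e^(−0.05458 × 19.4) = 0.3469
Before dose 2, 1 dose has been given (aged 1τ).
C_trough = C₀ × r = 5.613 × 0.3469 = 1.947 mg/L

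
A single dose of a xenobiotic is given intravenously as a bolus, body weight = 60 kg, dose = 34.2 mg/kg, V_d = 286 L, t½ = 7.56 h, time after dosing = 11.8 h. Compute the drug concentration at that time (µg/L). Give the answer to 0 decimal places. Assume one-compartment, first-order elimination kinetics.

2432 µg/L

Total dose = 34.2 × 60 = 2052 mg
C₀ = Dose / Vd = 2052 / 286 = 7.175 mg/L
k = ln2 / t½ = 0.693147 / 7.56 = 0.09169 h⁻¹
C = C₀ · e^(−k·t) = 7.175 × e^(−0.09169 × 11.8)
  = 7.175 × 0.3389 = 2.432 mg/L
Convert: 2.432 mg/L × 1000 = 2432 µg/L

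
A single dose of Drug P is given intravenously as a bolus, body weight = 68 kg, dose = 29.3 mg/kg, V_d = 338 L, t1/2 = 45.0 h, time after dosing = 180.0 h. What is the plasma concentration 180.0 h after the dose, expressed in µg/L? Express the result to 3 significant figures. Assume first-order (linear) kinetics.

368 µg/L

Total dose = 29.3 × 68 = 1992 mg
C₀ = Dose / Vd = 1992 / 338 = 5.893 mg/L
k = ln2 / t½ = 0.693147 / 45.0 = 0.01540 h⁻¹
t / t½ = 180.0 / 45.0 = 4 half-lives
C = C₀ × (1/2)^4 = 5.893 × 0.06250 = 0.3683 mg/L
Convert: 0.3683 mg/L × 1000 = 368.3 µg/L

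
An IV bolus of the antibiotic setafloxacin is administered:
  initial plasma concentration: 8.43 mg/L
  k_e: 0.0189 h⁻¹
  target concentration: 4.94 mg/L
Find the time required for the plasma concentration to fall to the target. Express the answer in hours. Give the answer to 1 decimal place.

28.3 h

t = ln(C₀ / C) / k = ln(8.430 / 4.94) / 0.01890
  = ln(1.706) / 0.01890 = 0.5342 / 0.01890 = 28.26 h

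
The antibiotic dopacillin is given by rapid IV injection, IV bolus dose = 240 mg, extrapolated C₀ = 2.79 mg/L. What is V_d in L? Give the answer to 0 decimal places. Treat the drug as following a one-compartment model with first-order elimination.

86 L

Vd = Dose / C₀ = 240.0 / 2.79 = 86.02 L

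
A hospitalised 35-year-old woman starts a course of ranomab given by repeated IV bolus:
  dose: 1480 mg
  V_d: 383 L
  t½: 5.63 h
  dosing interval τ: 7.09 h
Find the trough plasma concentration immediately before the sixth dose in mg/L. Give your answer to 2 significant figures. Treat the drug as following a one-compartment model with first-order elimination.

2.7 mg/L

C₀ per dose = Dose / Vd = 1480 / 383 = 3.864 mg/L
k = ln2 / t½ = 0.693147 / 5.63 = 0.1231 h⁻¹
Fraction remaining after one interval: r = e^(−kτ) = e^(−0.1231 × 7.09) = 0.4178
Before dose 6, 5 doses have been given (aged 1τ, 2τ, 3τ, 4τ, 5τ).
C_trough = C₀ × (r + r² + … + r^5) = C₀ × r(1−r^5)/(1−r)
        = 3.864 × 0.4178 × (1 − 0.01273) / (1 − 0.4178) = 2.738 mg/L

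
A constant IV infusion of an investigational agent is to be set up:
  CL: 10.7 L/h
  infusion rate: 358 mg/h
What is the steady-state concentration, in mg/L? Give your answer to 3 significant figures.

At steady state Css = R₀ / CL = 358 / 10.70 = 33.46 mg/L

33.5 mg/L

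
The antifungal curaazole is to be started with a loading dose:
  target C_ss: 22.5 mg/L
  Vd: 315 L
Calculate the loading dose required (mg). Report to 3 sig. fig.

7090 mg

LD = Css × Vd = 22.5 × 315 = 7088 mg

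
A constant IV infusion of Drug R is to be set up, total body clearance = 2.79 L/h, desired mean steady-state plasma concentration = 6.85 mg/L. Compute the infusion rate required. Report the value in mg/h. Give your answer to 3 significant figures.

19.1 mg/h

At steady state, infusion rate R₀ = Css × CL = 6.85 × 2.790 = 19.11 mg/h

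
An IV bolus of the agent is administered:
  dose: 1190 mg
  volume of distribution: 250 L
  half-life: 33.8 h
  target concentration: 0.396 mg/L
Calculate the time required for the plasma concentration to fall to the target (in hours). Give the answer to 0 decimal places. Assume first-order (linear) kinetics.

121 h

C₀ = Dose / Vd = 1190 / 250 = 4.760 mg/L
k = ln2 / t½ = 0.693147 / 33.8 = 0.02051 h⁻¹
t = ln(C₀ / C) / k = ln(4.760 / 0.396) / 0.02051
  = ln(12.02) / 0.02051 = 2.487 / 0.02051 = 121.3 h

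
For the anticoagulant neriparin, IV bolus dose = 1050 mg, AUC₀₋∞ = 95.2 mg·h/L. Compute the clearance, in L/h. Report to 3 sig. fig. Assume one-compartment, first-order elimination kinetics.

CL = Dose / AUC = 1050 / 95.2 = 11.03 L/h

11.0 L/h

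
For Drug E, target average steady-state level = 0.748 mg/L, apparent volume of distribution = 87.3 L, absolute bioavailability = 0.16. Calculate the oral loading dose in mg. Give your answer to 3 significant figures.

408 mg

LD = Css × Vd / F = 0.748 × 87.3 / 0.16 = 408.1 mg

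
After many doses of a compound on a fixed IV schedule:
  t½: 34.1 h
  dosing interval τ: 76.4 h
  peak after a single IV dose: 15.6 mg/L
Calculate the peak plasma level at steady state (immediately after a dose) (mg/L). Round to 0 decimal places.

k = ln2 / t½ = 0.693147 / 34.1 = 0.02033 h⁻¹
e^(−kτ) = e^(−0.02033 × 76.4) = 0.2116
Accumulation ratio R = 1 / (1 − e^(−kτ)) = 1 / (1 − 0.2116) = 1.268
Steady-state peak = C₀ × R = 15.6 × 1.268 = 19.78 mg/L

20 mg/L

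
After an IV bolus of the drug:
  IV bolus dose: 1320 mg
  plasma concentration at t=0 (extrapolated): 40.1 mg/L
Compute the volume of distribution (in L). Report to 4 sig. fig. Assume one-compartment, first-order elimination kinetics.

Vd = Dose / C₀ = 1320 / 40.1 = 32.92 L

32.92 L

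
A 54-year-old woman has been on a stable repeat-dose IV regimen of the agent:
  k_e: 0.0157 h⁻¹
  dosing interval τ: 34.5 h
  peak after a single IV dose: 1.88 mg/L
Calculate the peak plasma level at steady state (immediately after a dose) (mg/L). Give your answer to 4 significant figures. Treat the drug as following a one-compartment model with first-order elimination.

4.495 mg/L

e^(−kτ) = e^(−0.01570 × 34.5) = 0.5818
Accumulation ratio R = 1 / (1 − e^(−kτ)) = 1 / (1 − 0.5818) = 2.391
Steady-state peak = C₀ × R = 1.88 × 2.391 = 4.495 mg/L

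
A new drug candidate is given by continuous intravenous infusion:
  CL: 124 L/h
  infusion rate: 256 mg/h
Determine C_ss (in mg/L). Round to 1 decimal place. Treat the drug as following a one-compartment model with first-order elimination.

At steady state Css = R₀ / CL = 256 / 124.0 = 2.065 mg/L

2.1 mg/L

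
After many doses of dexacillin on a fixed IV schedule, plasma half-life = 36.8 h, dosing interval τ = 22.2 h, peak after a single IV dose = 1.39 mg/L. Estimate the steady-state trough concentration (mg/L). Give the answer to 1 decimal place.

2.7 mg/L

k = ln2 / t½ = 0.693147 / 36.8 = 0.01884 h⁻¹
e^(−kτ) = e^(−0.01884 × 22.2) = 0.6582
Accumulation ratio R = 1 / (1 − e^(−kτ)) = 1 / (1 − 0.6582) = 2.926
Steady-state trough = C₀ × R × e^(−kτ) = 1.39 × 2.926 × 0.6582 = 2.677 mg/L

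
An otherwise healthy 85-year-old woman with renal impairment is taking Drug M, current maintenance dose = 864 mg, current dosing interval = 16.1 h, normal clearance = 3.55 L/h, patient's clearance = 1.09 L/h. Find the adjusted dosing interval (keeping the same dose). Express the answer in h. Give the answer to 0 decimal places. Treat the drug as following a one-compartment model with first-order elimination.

52 h

To keep the same average steady-state level, dosing rate must scale with clearance.
CL ratio = 1.09 / 3.55 = 0.3070
New interval (same dose) = 16.1 / 0.3070 = 52.44 h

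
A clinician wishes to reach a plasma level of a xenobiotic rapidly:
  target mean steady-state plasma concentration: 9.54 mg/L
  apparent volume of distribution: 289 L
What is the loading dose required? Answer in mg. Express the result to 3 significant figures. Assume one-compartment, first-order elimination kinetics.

2760 mg

LD = Css × Vd = 9.54 × 289 = 2757 mg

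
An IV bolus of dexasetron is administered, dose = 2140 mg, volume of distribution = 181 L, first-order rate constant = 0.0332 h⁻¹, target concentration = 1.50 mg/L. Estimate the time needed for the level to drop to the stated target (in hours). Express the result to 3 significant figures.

62.2 h

C₀ = Dose / Vd = 2140 / 181 = 11.82 mg/L
t = ln(C₀ / C) / k = ln(11.82 / 1.50) / 0.03320
  = ln(7.880) / 0.03320 = 2.064 / 0.03320 = 62.17 h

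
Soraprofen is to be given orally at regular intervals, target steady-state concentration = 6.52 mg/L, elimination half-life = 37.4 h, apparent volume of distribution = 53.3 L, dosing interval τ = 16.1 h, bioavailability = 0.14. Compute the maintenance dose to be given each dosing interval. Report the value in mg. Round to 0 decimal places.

741 mg

k = ln2 / t½ = 0.693147 / 37.4 = 0.01853 h⁻¹
CL = k × Vd = 0.01853 × 53.3 = 0.9876 L/h
At steady state, F × (Dose/τ) = Css × CL.
Dose = Css × CL × τ / F = 6.52 × 0.9876 × 16.1 / 0.14 = 740.5 mg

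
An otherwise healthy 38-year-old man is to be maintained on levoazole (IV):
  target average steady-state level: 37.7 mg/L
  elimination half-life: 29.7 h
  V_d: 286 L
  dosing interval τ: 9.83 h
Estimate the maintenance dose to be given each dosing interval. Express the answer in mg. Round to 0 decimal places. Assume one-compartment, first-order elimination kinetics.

2474 mg

k = ln2 / t½ = 0.693147 / 29.7 = 0.02334 h⁻¹
CL = k × Vd = 0.02334 × 286 = 6.675 L/h
At steady state, Dose/τ = Css × CL.
Dose = Css × CL × τ = 37.7 × 6.675 × 9.83 = 2474 mg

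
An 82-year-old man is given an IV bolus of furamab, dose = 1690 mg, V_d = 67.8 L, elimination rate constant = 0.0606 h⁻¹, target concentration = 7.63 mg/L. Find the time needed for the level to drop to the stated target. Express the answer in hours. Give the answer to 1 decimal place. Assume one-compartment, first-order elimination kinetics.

19.5 h

C₀ = Dose / Vd = 1690 / 67.8 = 24.93 mg/L
t = ln(C₀ / C) / k = ln(24.93 / 7.63) / 0.06060
  = ln(3.267) / 0.06060 = 1.184 / 0.06060 = 19.54 h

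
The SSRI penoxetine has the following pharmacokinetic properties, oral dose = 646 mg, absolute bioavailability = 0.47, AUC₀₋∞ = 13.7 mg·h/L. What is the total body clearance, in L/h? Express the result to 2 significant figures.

22 L/h

CL = F·Dose / AUC = 0.47 × 646 / 13.7 = 22.16 L/h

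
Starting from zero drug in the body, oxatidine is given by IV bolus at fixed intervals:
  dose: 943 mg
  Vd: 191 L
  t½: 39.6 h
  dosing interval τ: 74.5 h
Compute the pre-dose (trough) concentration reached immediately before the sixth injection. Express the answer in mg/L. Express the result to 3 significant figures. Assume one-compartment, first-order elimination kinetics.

1.84 mg/L

C₀ per dose = Dose / Vd = 943 / 191 = 4.937 mg/L
k = ln2 / t½ = 0.693147 / 39.6 = 0.01750 h⁻¹
Fraction remaining after one interval: r = e^(−kτ) = e^(−0.01750 × 74.5) = 0.2715
Before dose 6, 5 doses have been given (aged 1τ, 2τ, 3τ, 4τ, 5τ).
C_trough = C₀ × (r + r² + … + r^5) = C₀ × r(1−r^5)/(1−r)
        = 4.937 × 0.2715 × (1 − 0.001475) / (1 − 0.2715) = 1.837 mg/L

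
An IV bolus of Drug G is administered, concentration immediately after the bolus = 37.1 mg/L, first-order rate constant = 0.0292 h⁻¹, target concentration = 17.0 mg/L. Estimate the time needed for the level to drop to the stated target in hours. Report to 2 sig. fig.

t = ln(C₀ / C) / k = ln(37.10 / 17.0) / 0.02920
  = ln(2.182) / 0.02920 = 0.7802 / 0.02920 = 26.72 h

27 h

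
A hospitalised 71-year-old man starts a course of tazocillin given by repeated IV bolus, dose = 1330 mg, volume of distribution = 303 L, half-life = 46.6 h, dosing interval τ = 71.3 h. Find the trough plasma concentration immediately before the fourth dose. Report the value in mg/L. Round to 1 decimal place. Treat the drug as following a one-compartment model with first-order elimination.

C₀ per dose = Dose / Vd = 1330 / 303 = 4.389 mg/L
k = ln2 / t½ = 0.693147 / 46.6 = 0.01487 h⁻¹
Fraction remaining after one interval: r = e^(−kτ) = e^(−0.01487 × 71.3) = 0.3464
Before dose 4, 3 doses have been given (aged 1τ, 2τ, 3τ).
C_trough = C₀ × (r + r² + … + r^3) = C₀ × r(1−r^3)/(1−r)
        = 4.389 × 0.3464 × (1 − 0.04157) / (1 − 0.3464) = 2.229 mg/L

2.2 mg/L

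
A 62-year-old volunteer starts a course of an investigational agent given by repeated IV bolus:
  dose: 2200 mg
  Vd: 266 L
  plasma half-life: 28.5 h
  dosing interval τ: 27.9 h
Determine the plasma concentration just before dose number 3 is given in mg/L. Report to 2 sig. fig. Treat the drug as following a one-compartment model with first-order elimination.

C₀ per dose = Dose / Vd = 2200 / 266 = 8.271 mg/L
k = ln2 / t½ = 0.693147 / 28.5 = 0.02432 h⁻¹
Fraction remaining after one interval: r = e^(−kτ) = e^(−0.02432 × 27.9) = 0.5074
Before dose 3, 2 doses have been given (aged 1τ, 2τ).
C_trough = C₀ × (r + r²) = 8.271 × (0.5074 + 0.2575) = 6.326 mg/L

6.3 mg/L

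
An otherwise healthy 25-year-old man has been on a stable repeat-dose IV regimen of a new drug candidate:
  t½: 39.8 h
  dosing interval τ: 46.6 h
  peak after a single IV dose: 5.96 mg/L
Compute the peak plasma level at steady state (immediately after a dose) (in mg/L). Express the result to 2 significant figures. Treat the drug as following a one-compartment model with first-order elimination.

k = ln2 / t½ = 0.693147 / 39.8 = 0.01742 h⁻¹
e^(−kτ) = e^(−0.01742 × 46.6) = 0.4441
Accumulation ratio R = 1 / (1 − e^(−kτ)) = 1 / (1 − 0.4441) = 1.799
Steady-state peak = C₀ × R = 5.96 × 1.799 = 10.72 mg/L

11 mg/L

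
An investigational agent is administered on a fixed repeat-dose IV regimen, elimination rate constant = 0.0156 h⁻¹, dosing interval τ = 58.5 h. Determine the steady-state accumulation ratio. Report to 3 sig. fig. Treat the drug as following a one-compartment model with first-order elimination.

1.67

e^(−kτ) = e^(−0.01560 × 58.5) = 0.4015
Accumulation ratio R = 1 / (1 − e^(−kτ)) = 1 / (1 − 0.4015) = 1.671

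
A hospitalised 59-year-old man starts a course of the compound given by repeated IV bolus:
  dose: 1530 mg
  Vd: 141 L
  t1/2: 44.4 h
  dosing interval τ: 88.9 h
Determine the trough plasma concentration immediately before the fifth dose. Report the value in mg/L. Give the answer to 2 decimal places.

C₀ per dose = Dose / Vd = 1530 / 141 = 10.85 mg/L
k = ln2 / t½ = 0.693147 / 44.4 = 0.01561 h⁻¹
Fraction remaining after one interval: r = e^(−kτ) = e^(−0.01561 × 88.9) = 0.2496
Before dose 5, 4 doses have been given (aged 1τ, 2τ, 3τ, 4τ).
C_trough = C₀ × (r + r² + … + r^4) = C₀ × r(1−r^4)/(1−r)
        = 10.85 × 0.2496 × (1 − 0.003881) / (1 − 0.2496) = 3.595 mg/L

3.60 mg/L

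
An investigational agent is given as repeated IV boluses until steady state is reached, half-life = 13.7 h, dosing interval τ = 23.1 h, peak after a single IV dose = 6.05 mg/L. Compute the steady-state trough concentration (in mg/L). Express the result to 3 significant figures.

2.73 mg/L

k = ln2 / t½ = 0.693147 / 13.7 = 0.05059 h⁻¹
e^(−kτ) = e^(−0.05059 × 23.1) = 0.3108
Accumulation ratio R = 1 / (1 − e^(−kτ)) = 1 / (1 − 0.3108) = 1.451
Steady-state trough = C₀ × R × e^(−kτ) = 6.05 × 1.451 × 0.3108 = 2.728 mg/L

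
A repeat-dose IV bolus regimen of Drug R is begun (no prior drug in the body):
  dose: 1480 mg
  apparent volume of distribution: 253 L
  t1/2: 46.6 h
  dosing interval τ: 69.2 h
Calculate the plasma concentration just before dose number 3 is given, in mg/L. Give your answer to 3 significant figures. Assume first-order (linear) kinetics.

2.84 mg/L

C₀ per dose = Dose / Vd = 1480 / 253 = 5.850 mg/L
k = ln2 / t½ = 0.693147 / 46.6 = 0.01487 h⁻¹
Fraction remaining after one interval: r = e^(−kτ) = e^(−0.01487 × 69.2) = 0.3574
Before dose 3, 2 doses have been given (aged 1τ, 2τ).
C_trough = C₀ × (r + r²) = 5.850 × (0.3574 + 0.1277) = 2.838 mg/L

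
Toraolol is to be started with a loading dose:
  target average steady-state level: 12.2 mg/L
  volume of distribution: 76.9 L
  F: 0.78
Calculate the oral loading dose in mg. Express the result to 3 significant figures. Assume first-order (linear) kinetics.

1200 mg

LD = Css × Vd / F = 12.2 × 76.9 / 0.78 = 1203 mg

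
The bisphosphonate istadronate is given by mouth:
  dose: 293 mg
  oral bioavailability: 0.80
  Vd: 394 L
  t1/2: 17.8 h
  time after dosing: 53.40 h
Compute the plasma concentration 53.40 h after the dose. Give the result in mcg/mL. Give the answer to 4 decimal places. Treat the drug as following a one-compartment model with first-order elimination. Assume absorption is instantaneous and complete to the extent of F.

0.0744 mcg/mL

Amount reaching circulation = F × Dose = 0.80 × 293.0 = 234.4 mg
C₀ = F·Dose / Vd = 234.4 / 394 = 0.5949 mg/L
k = ln2 / t½ = 0.693147 / 17.8 = 0.03894 h⁻¹
t / t½ = 53.40 / 17.8 = 3 half-lives
C = C₀ × (1/2)^3 = 0.5949 × 0.1250 = 0.07436 mg/L
(0.07436 mg/L = 0.07436 mcg/mL)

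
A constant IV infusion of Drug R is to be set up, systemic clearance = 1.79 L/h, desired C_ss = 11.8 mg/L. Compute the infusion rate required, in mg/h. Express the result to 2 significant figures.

At steady state, infusion rate R₀ = Css × CL = 11.8 × 1.790 = 21.12 mg/h

21 mg/h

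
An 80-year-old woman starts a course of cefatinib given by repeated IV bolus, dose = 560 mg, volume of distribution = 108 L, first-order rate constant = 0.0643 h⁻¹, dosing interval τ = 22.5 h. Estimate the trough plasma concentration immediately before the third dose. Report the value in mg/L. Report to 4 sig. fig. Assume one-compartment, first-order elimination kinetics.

C₀ per dose = Dose / Vd = 560 / 108 = 5.185 mg/L
Fraction remaining after one interval: r = e^(−kτ) = e^(−0.06430 × 22.5) = 0.2353
Before dose 3, 2 doses have been given (aged 1τ, 2τ).
C_trough = C₀ × (r + r²) = 5.185 × (0.2353 + 0.05537) = 1.507 mg/L

1.507 mg/L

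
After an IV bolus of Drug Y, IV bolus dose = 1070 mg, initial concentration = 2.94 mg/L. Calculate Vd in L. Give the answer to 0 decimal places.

364 L

Vd = Dose / C₀ = 1070 / 2.94 = 363.9 L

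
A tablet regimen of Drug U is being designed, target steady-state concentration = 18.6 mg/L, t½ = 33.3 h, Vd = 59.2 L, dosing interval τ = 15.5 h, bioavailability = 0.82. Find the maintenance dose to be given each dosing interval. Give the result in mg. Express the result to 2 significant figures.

k = ln2 / t½ = 0.693147 / 33.3 = 0.02082 h⁻¹
CL = k × Vd = 0.02082 × 59.2 = 1.233 L/h
At steady state, F × (Dose/τ) = Css × CL.
Dose = Css × CL × τ / F = 18.6 × 1.233 × 15.5 / 0.82 = 433.5 mg

430 mg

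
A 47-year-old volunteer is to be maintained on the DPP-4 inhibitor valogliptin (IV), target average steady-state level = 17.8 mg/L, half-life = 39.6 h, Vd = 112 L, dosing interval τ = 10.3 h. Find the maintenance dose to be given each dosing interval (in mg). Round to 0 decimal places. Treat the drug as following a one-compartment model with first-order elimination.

k = ln2 / t½ = 0.693147 / 39.6 = 0.01750 h⁻¹
CL = k × Vd = 0.01750 × 112 = 1.960 L/h
At steady state, Dose/τ = Css × CL.
Dose = Css × CL × τ = 17.8 × 1.960 × 10.3 = 359.3 mg

359 mg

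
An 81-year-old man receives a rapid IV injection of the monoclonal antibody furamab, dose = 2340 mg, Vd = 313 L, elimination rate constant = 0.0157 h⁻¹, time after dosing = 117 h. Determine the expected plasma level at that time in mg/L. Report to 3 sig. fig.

C₀ = Dose / Vd = 2340 / 313 = 7.476 mg/L
C = C₀ · e^(−k·t) = 7.476 × e^(−0.01570 × 117)
  = 7.476 × 0.1593 = 1.191 mg/L

1.19 mg/L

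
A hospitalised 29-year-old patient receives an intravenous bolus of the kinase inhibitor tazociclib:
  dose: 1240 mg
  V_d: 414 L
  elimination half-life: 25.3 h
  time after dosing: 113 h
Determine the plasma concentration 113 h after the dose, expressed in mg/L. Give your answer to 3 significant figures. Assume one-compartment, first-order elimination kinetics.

0.135 mg/L

C₀ = Dose / Vd = 1240 / 414 = 2.995 mg/L
k = ln2 / t½ = 0.693147 / 25.3 = 0.02740 h⁻¹
C = C₀ · e^(−k·t) = 2.995 × e^(−0.02740 × 113)
  = 2.995 × 0.04522 = 0.1354 mg/L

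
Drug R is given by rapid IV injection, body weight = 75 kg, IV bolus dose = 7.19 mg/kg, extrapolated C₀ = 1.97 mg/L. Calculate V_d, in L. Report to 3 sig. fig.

274 L

Dose = 7.19 × 75 = 539.3 mg
Vd = Dose / C₀ = 539.3 / 1.97 = 273.8 L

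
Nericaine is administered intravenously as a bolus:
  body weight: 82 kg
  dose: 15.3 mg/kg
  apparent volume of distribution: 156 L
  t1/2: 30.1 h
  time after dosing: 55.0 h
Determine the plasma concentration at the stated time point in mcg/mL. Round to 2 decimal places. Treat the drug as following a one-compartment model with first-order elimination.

2.27 mcg/mL

Total dose = 15.3 × 82 = 1255 mg
C₀ = Dose / Vd = 1255 / 156 = 8.045 mg/L
k = ln2 / t½ = 0.693147 / 30.1 = 0.02303 h⁻¹
C = C₀ · e^(−k·t) = 8.045 × e^(−0.02303 × 55.0)
  = 8.045 × 0.2818 = 2.267 mg/L
(2.267 mg/L = 2.267 mcg/mL)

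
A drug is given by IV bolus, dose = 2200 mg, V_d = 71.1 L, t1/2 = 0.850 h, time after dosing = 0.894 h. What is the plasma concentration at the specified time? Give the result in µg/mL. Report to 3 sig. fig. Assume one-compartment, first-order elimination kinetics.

14.9 µg/mL

C₀ = Dose / Vd = 2200 / 71.1 = 30.94 mg/L
k = ln2 / t½ = 0.693147 / 0.850 = 0.8155 h⁻¹
C = C₀ · e^(−k·t) = 30.94 × e^(−0.8155 × 0.894)
  = 30.94 × 0.4824 = 14.93 mg/L
(14.93 mg/L = 14.93 µg/mL)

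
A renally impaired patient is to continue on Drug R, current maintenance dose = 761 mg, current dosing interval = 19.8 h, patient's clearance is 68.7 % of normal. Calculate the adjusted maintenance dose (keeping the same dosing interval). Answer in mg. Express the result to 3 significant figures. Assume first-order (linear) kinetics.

To keep the same average steady-state level, dosing rate must scale with clearance.
CL ratio = 68.7 / 100 = 0.6870
New dose (same interval) = 761 × 0.6870 = 522.8 mg

523 mg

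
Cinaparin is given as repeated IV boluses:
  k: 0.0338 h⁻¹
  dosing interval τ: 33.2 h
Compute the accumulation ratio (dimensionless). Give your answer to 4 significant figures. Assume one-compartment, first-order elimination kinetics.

e^(−kτ) = e^(−0.03380 × 33.2) = 0.3256
Accumulation ratio R = 1 / (1 − e^(−kτ)) = 1 / (1 − 0.3256) = 1.483

1.483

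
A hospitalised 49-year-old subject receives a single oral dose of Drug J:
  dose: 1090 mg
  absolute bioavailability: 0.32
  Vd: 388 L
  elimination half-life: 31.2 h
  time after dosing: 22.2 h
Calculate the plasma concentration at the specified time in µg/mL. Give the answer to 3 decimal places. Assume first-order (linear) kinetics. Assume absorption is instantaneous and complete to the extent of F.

0.549 µg/mL

Amount reaching circulation = F × Dose = 0.32 × 1090 = 348.8 mg
C₀ = F·Dose / Vd = 348.8 / 388 = 0.8990 mg/L
k = ln2 / t½ = 0.693147 / 31.2 = 0.02222 h⁻¹
C = C₀ · e^(−k·t) = 0.8990 × e^(−0.02222 × 22.2)
  = 0.8990 × 0.6106 = 0.5489 mg/L
(0.5489 mg/L = 0.5489 µg/mL)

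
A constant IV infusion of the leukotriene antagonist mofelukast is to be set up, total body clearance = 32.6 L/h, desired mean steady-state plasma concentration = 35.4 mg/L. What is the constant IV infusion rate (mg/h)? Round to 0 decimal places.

1154 mg/h

At steady state, infusion rate R₀ = Css × CL = 35.4 × 32.60 = 1154 mg/h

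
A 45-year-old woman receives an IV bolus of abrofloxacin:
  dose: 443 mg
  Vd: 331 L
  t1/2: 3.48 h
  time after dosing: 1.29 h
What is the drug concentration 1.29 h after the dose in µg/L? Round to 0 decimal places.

C₀ = Dose / Vd = 443.0 / 331 = 1.338 mg/L
k = ln2 / t½ = 0.693147 / 3.48 = 0.1992 h⁻¹
C = C₀ · e^(−k·t) = 1.338 × e^(−0.1992 × 1.29)
  = 1.338 × 0.7734 = 1.035 mg/L
Convert: 1.035 mg/L × 1000 = 1035 µg/L

1035 µg/L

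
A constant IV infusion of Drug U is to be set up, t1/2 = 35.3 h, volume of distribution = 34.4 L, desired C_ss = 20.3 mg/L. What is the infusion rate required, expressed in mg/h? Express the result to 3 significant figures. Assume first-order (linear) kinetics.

k = ln2 / t½ = 0.693147 / 35.3 = 0.01964 h⁻¹
CL = k × Vd = 0.01964 × 34.4 = 0.6756 L/h
At steady state, infusion rate R₀ = Css × CL = 20.3 × 0.6756 = 13.71 mg/h

13.7 mg/h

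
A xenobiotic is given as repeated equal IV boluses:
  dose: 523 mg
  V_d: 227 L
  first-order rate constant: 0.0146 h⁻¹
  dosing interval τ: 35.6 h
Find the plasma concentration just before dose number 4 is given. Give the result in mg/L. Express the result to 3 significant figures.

C₀ per dose = Dose / Vd = 523 / 227 = 2.304 mg/L
Fraction remaining after one interval: r = e^(−kτ) = e^(−0.01460 × 35.6) = 0.5947
Before dose 4, 3 doses have been given (aged 1τ, 2τ, 3τ).
C_trough = C₀ × (r + r² + … + r^3) = C₀ × r(1−r^3)/(1−r)
        = 2.304 × 0.5947 × (1 − 0.2103) / (1 − 0.5947) = 2.670 mg/L

2.67 mg/L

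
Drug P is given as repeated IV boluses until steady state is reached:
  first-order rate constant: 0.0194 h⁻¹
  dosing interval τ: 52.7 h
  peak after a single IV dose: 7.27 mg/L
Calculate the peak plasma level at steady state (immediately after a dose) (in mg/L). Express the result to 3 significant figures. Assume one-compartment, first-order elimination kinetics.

e^(−kτ) = e^(−0.01940 × 52.7) = 0.3597
Accumulation ratio R = 1 / (1 − e^(−kτ)) = 1 / (1 − 0.3597) = 1.562
Steady-state peak = C₀ × R = 7.27 × 1.562 = 11.36 mg/L

11.4 mg/L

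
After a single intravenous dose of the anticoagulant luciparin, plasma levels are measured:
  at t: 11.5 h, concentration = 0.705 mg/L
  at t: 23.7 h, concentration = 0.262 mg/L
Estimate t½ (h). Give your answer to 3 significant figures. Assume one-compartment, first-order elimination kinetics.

k = ln(C₁/C₂) / (t₂ − t₁) = ln(0.705/0.262) / (23.7 − 11.5)
  = 0.9899 / 12.20 = 0.08114 h⁻¹
t½ = ln2 / k = 0.693147 / 0.08114 = 8.543 h

8.54 h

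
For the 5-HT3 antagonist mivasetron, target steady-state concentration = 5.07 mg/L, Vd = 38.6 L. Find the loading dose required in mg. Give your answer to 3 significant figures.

196 mg

LD = Css × Vd = 5.07 × 38.6 = 195.7 mg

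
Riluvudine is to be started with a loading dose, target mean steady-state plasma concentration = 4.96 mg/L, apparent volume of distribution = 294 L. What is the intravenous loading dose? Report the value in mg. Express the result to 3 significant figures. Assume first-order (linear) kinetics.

LD = Css × Vd = 4.96 × 294 = 1458 mg

1460 mg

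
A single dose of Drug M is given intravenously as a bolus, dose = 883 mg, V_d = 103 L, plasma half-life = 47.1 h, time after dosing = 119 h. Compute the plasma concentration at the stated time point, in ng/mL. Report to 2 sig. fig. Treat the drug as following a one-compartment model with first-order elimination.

1500 ng/mL

C₀ = Dose / Vd = 883.0 / 103 = 8.573 mg/L
k = ln2 / t½ = 0.693147 / 47.1 = 0.01472 h⁻¹
C = C₀ · e^(−k·t) = 8.573 × e^(−0.01472 × 119)
  = 8.573 × 0.1735 = 1.487 mg/L
Convert: 1.487 mg/L × 1000 = 1487 ng/mL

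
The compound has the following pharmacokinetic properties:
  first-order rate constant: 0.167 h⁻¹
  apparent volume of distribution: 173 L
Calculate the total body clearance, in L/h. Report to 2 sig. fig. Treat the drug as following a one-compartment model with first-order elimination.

CL = k × Vd = 0.167 × 173 = 28.89 L/h

29 L/h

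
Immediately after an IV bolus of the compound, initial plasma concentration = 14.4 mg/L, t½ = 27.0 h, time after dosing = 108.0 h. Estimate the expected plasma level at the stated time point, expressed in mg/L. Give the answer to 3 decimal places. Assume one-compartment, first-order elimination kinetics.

k = ln2 / t½ = 0.693147 / 27.0 = 0.02567 h⁻¹
t / t½ = 108.0 / 27.0 = 4 half-lives
C = C₀ × (1/2)^4 = 14.40 × 0.06250 = 0.9000 mg/L

0.900 mg/L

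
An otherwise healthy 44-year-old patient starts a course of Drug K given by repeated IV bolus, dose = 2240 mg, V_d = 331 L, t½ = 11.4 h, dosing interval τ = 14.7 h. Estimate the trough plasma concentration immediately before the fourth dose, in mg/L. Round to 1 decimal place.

4.4 mg/L

C₀ per dose = Dose / Vd = 2240 / 331 = 6.767 mg/L
k = ln2 / t½ = 0.693147 / 11.4 = 0.06080 h⁻¹
Fraction remaining after one interval: r = e^(−kτ) = e^(−0.06080 × 14.7) = 0.4091
Before dose 4, 3 doses have been given (aged 1τ, 2τ, 3τ).
C_trough = C₀ × (r + r² + … + r^3) = C₀ × r(1−r^3)/(1−r)
        = 6.767 × 0.4091 × (1 − 0.06847) / (1 − 0.4091) = 4.364 mg/L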